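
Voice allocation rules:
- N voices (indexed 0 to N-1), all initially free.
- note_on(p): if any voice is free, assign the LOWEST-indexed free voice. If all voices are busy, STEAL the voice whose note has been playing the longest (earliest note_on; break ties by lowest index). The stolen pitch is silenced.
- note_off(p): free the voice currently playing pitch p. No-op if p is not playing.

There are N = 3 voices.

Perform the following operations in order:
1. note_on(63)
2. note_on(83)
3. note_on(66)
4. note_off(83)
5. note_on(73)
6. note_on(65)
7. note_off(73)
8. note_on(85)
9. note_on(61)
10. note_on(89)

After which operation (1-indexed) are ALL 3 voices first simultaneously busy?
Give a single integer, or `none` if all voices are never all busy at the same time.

Op 1: note_on(63): voice 0 is free -> assigned | voices=[63 - -]
Op 2: note_on(83): voice 1 is free -> assigned | voices=[63 83 -]
Op 3: note_on(66): voice 2 is free -> assigned | voices=[63 83 66]
Op 4: note_off(83): free voice 1 | voices=[63 - 66]
Op 5: note_on(73): voice 1 is free -> assigned | voices=[63 73 66]
Op 6: note_on(65): all voices busy, STEAL voice 0 (pitch 63, oldest) -> assign | voices=[65 73 66]
Op 7: note_off(73): free voice 1 | voices=[65 - 66]
Op 8: note_on(85): voice 1 is free -> assigned | voices=[65 85 66]
Op 9: note_on(61): all voices busy, STEAL voice 2 (pitch 66, oldest) -> assign | voices=[65 85 61]
Op 10: note_on(89): all voices busy, STEAL voice 0 (pitch 65, oldest) -> assign | voices=[89 85 61]

Answer: 3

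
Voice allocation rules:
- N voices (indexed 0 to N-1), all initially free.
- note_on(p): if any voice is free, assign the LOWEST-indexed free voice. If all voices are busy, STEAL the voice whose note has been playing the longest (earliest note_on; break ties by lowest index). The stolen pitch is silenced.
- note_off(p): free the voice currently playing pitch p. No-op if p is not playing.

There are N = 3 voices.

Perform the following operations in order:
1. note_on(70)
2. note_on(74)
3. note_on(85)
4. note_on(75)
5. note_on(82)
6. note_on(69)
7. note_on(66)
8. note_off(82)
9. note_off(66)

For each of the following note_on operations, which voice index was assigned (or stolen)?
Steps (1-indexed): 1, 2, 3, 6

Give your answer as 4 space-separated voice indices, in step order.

Answer: 0 1 2 2

Derivation:
Op 1: note_on(70): voice 0 is free -> assigned | voices=[70 - -]
Op 2: note_on(74): voice 1 is free -> assigned | voices=[70 74 -]
Op 3: note_on(85): voice 2 is free -> assigned | voices=[70 74 85]
Op 4: note_on(75): all voices busy, STEAL voice 0 (pitch 70, oldest) -> assign | voices=[75 74 85]
Op 5: note_on(82): all voices busy, STEAL voice 1 (pitch 74, oldest) -> assign | voices=[75 82 85]
Op 6: note_on(69): all voices busy, STEAL voice 2 (pitch 85, oldest) -> assign | voices=[75 82 69]
Op 7: note_on(66): all voices busy, STEAL voice 0 (pitch 75, oldest) -> assign | voices=[66 82 69]
Op 8: note_off(82): free voice 1 | voices=[66 - 69]
Op 9: note_off(66): free voice 0 | voices=[- - 69]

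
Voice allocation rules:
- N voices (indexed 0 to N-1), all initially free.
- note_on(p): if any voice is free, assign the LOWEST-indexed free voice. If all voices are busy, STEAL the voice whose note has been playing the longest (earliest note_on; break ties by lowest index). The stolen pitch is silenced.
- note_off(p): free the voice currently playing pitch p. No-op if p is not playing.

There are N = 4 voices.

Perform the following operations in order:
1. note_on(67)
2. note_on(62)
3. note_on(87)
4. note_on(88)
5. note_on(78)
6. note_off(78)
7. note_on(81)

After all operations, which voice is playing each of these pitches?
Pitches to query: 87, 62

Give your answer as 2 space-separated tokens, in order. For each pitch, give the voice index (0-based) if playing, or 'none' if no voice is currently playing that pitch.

Answer: 2 1

Derivation:
Op 1: note_on(67): voice 0 is free -> assigned | voices=[67 - - -]
Op 2: note_on(62): voice 1 is free -> assigned | voices=[67 62 - -]
Op 3: note_on(87): voice 2 is free -> assigned | voices=[67 62 87 -]
Op 4: note_on(88): voice 3 is free -> assigned | voices=[67 62 87 88]
Op 5: note_on(78): all voices busy, STEAL voice 0 (pitch 67, oldest) -> assign | voices=[78 62 87 88]
Op 6: note_off(78): free voice 0 | voices=[- 62 87 88]
Op 7: note_on(81): voice 0 is free -> assigned | voices=[81 62 87 88]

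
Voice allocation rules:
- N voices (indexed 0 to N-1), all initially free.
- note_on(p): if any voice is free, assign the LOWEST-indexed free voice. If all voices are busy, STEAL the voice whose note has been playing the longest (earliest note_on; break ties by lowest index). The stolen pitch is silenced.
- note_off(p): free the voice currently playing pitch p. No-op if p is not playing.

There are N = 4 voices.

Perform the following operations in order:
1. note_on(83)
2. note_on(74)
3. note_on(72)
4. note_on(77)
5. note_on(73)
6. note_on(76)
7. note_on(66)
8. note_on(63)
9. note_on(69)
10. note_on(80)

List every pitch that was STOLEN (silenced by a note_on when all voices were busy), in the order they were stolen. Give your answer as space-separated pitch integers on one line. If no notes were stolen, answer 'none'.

Op 1: note_on(83): voice 0 is free -> assigned | voices=[83 - - -]
Op 2: note_on(74): voice 1 is free -> assigned | voices=[83 74 - -]
Op 3: note_on(72): voice 2 is free -> assigned | voices=[83 74 72 -]
Op 4: note_on(77): voice 3 is free -> assigned | voices=[83 74 72 77]
Op 5: note_on(73): all voices busy, STEAL voice 0 (pitch 83, oldest) -> assign | voices=[73 74 72 77]
Op 6: note_on(76): all voices busy, STEAL voice 1 (pitch 74, oldest) -> assign | voices=[73 76 72 77]
Op 7: note_on(66): all voices busy, STEAL voice 2 (pitch 72, oldest) -> assign | voices=[73 76 66 77]
Op 8: note_on(63): all voices busy, STEAL voice 3 (pitch 77, oldest) -> assign | voices=[73 76 66 63]
Op 9: note_on(69): all voices busy, STEAL voice 0 (pitch 73, oldest) -> assign | voices=[69 76 66 63]
Op 10: note_on(80): all voices busy, STEAL voice 1 (pitch 76, oldest) -> assign | voices=[69 80 66 63]

Answer: 83 74 72 77 73 76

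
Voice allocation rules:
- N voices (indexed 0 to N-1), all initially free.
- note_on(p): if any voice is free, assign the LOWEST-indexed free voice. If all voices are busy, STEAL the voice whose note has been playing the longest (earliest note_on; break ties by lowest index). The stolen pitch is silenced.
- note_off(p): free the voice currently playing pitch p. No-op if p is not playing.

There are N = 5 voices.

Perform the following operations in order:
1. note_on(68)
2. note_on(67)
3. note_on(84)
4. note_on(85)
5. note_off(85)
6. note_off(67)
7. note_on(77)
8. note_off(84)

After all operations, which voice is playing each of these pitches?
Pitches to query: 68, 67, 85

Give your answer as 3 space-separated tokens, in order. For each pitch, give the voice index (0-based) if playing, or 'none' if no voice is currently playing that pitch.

Answer: 0 none none

Derivation:
Op 1: note_on(68): voice 0 is free -> assigned | voices=[68 - - - -]
Op 2: note_on(67): voice 1 is free -> assigned | voices=[68 67 - - -]
Op 3: note_on(84): voice 2 is free -> assigned | voices=[68 67 84 - -]
Op 4: note_on(85): voice 3 is free -> assigned | voices=[68 67 84 85 -]
Op 5: note_off(85): free voice 3 | voices=[68 67 84 - -]
Op 6: note_off(67): free voice 1 | voices=[68 - 84 - -]
Op 7: note_on(77): voice 1 is free -> assigned | voices=[68 77 84 - -]
Op 8: note_off(84): free voice 2 | voices=[68 77 - - -]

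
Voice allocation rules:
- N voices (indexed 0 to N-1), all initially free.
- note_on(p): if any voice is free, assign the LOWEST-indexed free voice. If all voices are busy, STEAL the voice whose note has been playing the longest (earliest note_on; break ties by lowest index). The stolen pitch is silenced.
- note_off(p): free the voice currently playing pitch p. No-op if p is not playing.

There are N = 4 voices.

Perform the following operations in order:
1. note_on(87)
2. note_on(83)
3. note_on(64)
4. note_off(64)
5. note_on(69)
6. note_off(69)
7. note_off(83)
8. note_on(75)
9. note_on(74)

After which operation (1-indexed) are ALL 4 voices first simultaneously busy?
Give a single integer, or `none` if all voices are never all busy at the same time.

Op 1: note_on(87): voice 0 is free -> assigned | voices=[87 - - -]
Op 2: note_on(83): voice 1 is free -> assigned | voices=[87 83 - -]
Op 3: note_on(64): voice 2 is free -> assigned | voices=[87 83 64 -]
Op 4: note_off(64): free voice 2 | voices=[87 83 - -]
Op 5: note_on(69): voice 2 is free -> assigned | voices=[87 83 69 -]
Op 6: note_off(69): free voice 2 | voices=[87 83 - -]
Op 7: note_off(83): free voice 1 | voices=[87 - - -]
Op 8: note_on(75): voice 1 is free -> assigned | voices=[87 75 - -]
Op 9: note_on(74): voice 2 is free -> assigned | voices=[87 75 74 -]

Answer: none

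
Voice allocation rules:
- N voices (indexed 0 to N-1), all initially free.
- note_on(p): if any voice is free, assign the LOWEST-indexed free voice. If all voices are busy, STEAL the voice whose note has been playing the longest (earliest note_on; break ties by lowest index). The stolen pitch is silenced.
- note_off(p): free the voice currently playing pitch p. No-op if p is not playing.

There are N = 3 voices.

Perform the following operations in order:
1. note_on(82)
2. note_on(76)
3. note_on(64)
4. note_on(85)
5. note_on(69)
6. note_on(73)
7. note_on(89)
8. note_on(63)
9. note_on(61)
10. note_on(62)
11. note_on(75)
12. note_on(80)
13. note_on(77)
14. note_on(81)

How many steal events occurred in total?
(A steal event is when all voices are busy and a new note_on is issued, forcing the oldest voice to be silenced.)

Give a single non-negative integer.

Op 1: note_on(82): voice 0 is free -> assigned | voices=[82 - -]
Op 2: note_on(76): voice 1 is free -> assigned | voices=[82 76 -]
Op 3: note_on(64): voice 2 is free -> assigned | voices=[82 76 64]
Op 4: note_on(85): all voices busy, STEAL voice 0 (pitch 82, oldest) -> assign | voices=[85 76 64]
Op 5: note_on(69): all voices busy, STEAL voice 1 (pitch 76, oldest) -> assign | voices=[85 69 64]
Op 6: note_on(73): all voices busy, STEAL voice 2 (pitch 64, oldest) -> assign | voices=[85 69 73]
Op 7: note_on(89): all voices busy, STEAL voice 0 (pitch 85, oldest) -> assign | voices=[89 69 73]
Op 8: note_on(63): all voices busy, STEAL voice 1 (pitch 69, oldest) -> assign | voices=[89 63 73]
Op 9: note_on(61): all voices busy, STEAL voice 2 (pitch 73, oldest) -> assign | voices=[89 63 61]
Op 10: note_on(62): all voices busy, STEAL voice 0 (pitch 89, oldest) -> assign | voices=[62 63 61]
Op 11: note_on(75): all voices busy, STEAL voice 1 (pitch 63, oldest) -> assign | voices=[62 75 61]
Op 12: note_on(80): all voices busy, STEAL voice 2 (pitch 61, oldest) -> assign | voices=[62 75 80]
Op 13: note_on(77): all voices busy, STEAL voice 0 (pitch 62, oldest) -> assign | voices=[77 75 80]
Op 14: note_on(81): all voices busy, STEAL voice 1 (pitch 75, oldest) -> assign | voices=[77 81 80]

Answer: 11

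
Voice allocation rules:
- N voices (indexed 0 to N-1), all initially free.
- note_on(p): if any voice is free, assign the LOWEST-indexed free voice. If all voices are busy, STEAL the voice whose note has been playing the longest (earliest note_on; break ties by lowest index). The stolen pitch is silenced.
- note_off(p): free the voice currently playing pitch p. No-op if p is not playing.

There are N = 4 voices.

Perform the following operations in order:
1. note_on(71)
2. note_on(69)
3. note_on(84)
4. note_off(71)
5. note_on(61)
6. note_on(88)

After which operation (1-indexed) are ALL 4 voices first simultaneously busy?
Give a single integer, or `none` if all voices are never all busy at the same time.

Op 1: note_on(71): voice 0 is free -> assigned | voices=[71 - - -]
Op 2: note_on(69): voice 1 is free -> assigned | voices=[71 69 - -]
Op 3: note_on(84): voice 2 is free -> assigned | voices=[71 69 84 -]
Op 4: note_off(71): free voice 0 | voices=[- 69 84 -]
Op 5: note_on(61): voice 0 is free -> assigned | voices=[61 69 84 -]
Op 6: note_on(88): voice 3 is free -> assigned | voices=[61 69 84 88]

Answer: 6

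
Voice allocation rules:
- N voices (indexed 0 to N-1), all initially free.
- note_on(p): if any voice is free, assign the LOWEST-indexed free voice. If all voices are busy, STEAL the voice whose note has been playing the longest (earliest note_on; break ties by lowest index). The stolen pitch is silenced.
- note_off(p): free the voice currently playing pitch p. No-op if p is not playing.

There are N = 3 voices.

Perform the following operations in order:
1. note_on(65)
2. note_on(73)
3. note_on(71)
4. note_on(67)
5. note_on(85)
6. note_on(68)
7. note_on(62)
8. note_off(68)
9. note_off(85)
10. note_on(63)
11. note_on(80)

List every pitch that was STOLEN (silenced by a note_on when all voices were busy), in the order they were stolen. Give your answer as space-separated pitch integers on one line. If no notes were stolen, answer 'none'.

Answer: 65 73 71 67

Derivation:
Op 1: note_on(65): voice 0 is free -> assigned | voices=[65 - -]
Op 2: note_on(73): voice 1 is free -> assigned | voices=[65 73 -]
Op 3: note_on(71): voice 2 is free -> assigned | voices=[65 73 71]
Op 4: note_on(67): all voices busy, STEAL voice 0 (pitch 65, oldest) -> assign | voices=[67 73 71]
Op 5: note_on(85): all voices busy, STEAL voice 1 (pitch 73, oldest) -> assign | voices=[67 85 71]
Op 6: note_on(68): all voices busy, STEAL voice 2 (pitch 71, oldest) -> assign | voices=[67 85 68]
Op 7: note_on(62): all voices busy, STEAL voice 0 (pitch 67, oldest) -> assign | voices=[62 85 68]
Op 8: note_off(68): free voice 2 | voices=[62 85 -]
Op 9: note_off(85): free voice 1 | voices=[62 - -]
Op 10: note_on(63): voice 1 is free -> assigned | voices=[62 63 -]
Op 11: note_on(80): voice 2 is free -> assigned | voices=[62 63 80]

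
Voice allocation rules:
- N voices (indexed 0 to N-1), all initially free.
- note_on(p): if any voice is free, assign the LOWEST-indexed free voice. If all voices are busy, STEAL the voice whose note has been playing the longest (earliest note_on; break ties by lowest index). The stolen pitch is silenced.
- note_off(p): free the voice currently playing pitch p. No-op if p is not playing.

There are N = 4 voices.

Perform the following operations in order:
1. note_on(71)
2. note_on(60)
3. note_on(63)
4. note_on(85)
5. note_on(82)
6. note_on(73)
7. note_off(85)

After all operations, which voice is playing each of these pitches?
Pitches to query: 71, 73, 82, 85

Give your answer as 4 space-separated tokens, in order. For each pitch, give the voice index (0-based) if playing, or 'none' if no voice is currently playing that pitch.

Answer: none 1 0 none

Derivation:
Op 1: note_on(71): voice 0 is free -> assigned | voices=[71 - - -]
Op 2: note_on(60): voice 1 is free -> assigned | voices=[71 60 - -]
Op 3: note_on(63): voice 2 is free -> assigned | voices=[71 60 63 -]
Op 4: note_on(85): voice 3 is free -> assigned | voices=[71 60 63 85]
Op 5: note_on(82): all voices busy, STEAL voice 0 (pitch 71, oldest) -> assign | voices=[82 60 63 85]
Op 6: note_on(73): all voices busy, STEAL voice 1 (pitch 60, oldest) -> assign | voices=[82 73 63 85]
Op 7: note_off(85): free voice 3 | voices=[82 73 63 -]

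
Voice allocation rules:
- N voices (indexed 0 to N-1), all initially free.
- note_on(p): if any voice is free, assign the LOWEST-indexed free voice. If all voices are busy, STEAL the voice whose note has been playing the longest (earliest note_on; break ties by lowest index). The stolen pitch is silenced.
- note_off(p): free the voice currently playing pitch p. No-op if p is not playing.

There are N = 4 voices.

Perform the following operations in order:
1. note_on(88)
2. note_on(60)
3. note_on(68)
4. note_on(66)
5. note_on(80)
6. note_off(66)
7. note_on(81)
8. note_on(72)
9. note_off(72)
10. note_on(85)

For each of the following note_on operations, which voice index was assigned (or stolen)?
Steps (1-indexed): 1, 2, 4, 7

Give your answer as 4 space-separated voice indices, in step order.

Answer: 0 1 3 3

Derivation:
Op 1: note_on(88): voice 0 is free -> assigned | voices=[88 - - -]
Op 2: note_on(60): voice 1 is free -> assigned | voices=[88 60 - -]
Op 3: note_on(68): voice 2 is free -> assigned | voices=[88 60 68 -]
Op 4: note_on(66): voice 3 is free -> assigned | voices=[88 60 68 66]
Op 5: note_on(80): all voices busy, STEAL voice 0 (pitch 88, oldest) -> assign | voices=[80 60 68 66]
Op 6: note_off(66): free voice 3 | voices=[80 60 68 -]
Op 7: note_on(81): voice 3 is free -> assigned | voices=[80 60 68 81]
Op 8: note_on(72): all voices busy, STEAL voice 1 (pitch 60, oldest) -> assign | voices=[80 72 68 81]
Op 9: note_off(72): free voice 1 | voices=[80 - 68 81]
Op 10: note_on(85): voice 1 is free -> assigned | voices=[80 85 68 81]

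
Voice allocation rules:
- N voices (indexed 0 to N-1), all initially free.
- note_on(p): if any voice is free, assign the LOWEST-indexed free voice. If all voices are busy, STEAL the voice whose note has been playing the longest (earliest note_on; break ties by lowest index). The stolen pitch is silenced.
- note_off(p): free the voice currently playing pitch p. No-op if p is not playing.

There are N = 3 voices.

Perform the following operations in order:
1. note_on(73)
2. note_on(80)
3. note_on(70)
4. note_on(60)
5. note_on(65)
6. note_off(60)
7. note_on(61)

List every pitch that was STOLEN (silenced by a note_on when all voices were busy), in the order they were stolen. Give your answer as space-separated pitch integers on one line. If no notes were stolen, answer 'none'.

Answer: 73 80

Derivation:
Op 1: note_on(73): voice 0 is free -> assigned | voices=[73 - -]
Op 2: note_on(80): voice 1 is free -> assigned | voices=[73 80 -]
Op 3: note_on(70): voice 2 is free -> assigned | voices=[73 80 70]
Op 4: note_on(60): all voices busy, STEAL voice 0 (pitch 73, oldest) -> assign | voices=[60 80 70]
Op 5: note_on(65): all voices busy, STEAL voice 1 (pitch 80, oldest) -> assign | voices=[60 65 70]
Op 6: note_off(60): free voice 0 | voices=[- 65 70]
Op 7: note_on(61): voice 0 is free -> assigned | voices=[61 65 70]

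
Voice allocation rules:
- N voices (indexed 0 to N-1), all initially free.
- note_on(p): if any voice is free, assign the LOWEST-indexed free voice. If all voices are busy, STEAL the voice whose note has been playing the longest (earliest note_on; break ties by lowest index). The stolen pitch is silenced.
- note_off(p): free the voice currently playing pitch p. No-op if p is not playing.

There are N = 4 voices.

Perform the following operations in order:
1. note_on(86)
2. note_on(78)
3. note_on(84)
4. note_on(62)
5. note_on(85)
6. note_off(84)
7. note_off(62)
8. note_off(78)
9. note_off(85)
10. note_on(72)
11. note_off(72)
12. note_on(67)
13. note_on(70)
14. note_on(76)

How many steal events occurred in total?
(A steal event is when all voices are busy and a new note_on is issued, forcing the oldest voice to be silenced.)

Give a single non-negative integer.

Answer: 1

Derivation:
Op 1: note_on(86): voice 0 is free -> assigned | voices=[86 - - -]
Op 2: note_on(78): voice 1 is free -> assigned | voices=[86 78 - -]
Op 3: note_on(84): voice 2 is free -> assigned | voices=[86 78 84 -]
Op 4: note_on(62): voice 3 is free -> assigned | voices=[86 78 84 62]
Op 5: note_on(85): all voices busy, STEAL voice 0 (pitch 86, oldest) -> assign | voices=[85 78 84 62]
Op 6: note_off(84): free voice 2 | voices=[85 78 - 62]
Op 7: note_off(62): free voice 3 | voices=[85 78 - -]
Op 8: note_off(78): free voice 1 | voices=[85 - - -]
Op 9: note_off(85): free voice 0 | voices=[- - - -]
Op 10: note_on(72): voice 0 is free -> assigned | voices=[72 - - -]
Op 11: note_off(72): free voice 0 | voices=[- - - -]
Op 12: note_on(67): voice 0 is free -> assigned | voices=[67 - - -]
Op 13: note_on(70): voice 1 is free -> assigned | voices=[67 70 - -]
Op 14: note_on(76): voice 2 is free -> assigned | voices=[67 70 76 -]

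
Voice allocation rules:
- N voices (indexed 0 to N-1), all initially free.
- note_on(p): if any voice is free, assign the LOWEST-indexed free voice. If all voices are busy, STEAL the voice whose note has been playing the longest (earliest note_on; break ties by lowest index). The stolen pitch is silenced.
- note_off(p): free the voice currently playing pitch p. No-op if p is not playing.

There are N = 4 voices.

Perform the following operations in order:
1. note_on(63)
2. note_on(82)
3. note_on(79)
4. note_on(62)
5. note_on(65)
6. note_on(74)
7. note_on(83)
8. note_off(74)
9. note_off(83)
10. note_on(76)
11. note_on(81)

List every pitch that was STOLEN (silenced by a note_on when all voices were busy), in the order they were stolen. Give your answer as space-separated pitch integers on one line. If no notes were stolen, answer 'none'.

Answer: 63 82 79

Derivation:
Op 1: note_on(63): voice 0 is free -> assigned | voices=[63 - - -]
Op 2: note_on(82): voice 1 is free -> assigned | voices=[63 82 - -]
Op 3: note_on(79): voice 2 is free -> assigned | voices=[63 82 79 -]
Op 4: note_on(62): voice 3 is free -> assigned | voices=[63 82 79 62]
Op 5: note_on(65): all voices busy, STEAL voice 0 (pitch 63, oldest) -> assign | voices=[65 82 79 62]
Op 6: note_on(74): all voices busy, STEAL voice 1 (pitch 82, oldest) -> assign | voices=[65 74 79 62]
Op 7: note_on(83): all voices busy, STEAL voice 2 (pitch 79, oldest) -> assign | voices=[65 74 83 62]
Op 8: note_off(74): free voice 1 | voices=[65 - 83 62]
Op 9: note_off(83): free voice 2 | voices=[65 - - 62]
Op 10: note_on(76): voice 1 is free -> assigned | voices=[65 76 - 62]
Op 11: note_on(81): voice 2 is free -> assigned | voices=[65 76 81 62]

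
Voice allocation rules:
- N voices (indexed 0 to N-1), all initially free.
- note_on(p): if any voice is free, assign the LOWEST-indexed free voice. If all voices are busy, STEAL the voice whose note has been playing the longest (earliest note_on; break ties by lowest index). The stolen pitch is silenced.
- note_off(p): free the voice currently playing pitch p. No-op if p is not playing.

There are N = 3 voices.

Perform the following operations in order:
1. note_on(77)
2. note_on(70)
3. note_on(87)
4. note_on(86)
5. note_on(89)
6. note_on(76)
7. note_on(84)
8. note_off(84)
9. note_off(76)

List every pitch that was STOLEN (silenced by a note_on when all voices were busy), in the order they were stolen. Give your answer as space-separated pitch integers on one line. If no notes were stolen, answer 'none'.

Answer: 77 70 87 86

Derivation:
Op 1: note_on(77): voice 0 is free -> assigned | voices=[77 - -]
Op 2: note_on(70): voice 1 is free -> assigned | voices=[77 70 -]
Op 3: note_on(87): voice 2 is free -> assigned | voices=[77 70 87]
Op 4: note_on(86): all voices busy, STEAL voice 0 (pitch 77, oldest) -> assign | voices=[86 70 87]
Op 5: note_on(89): all voices busy, STEAL voice 1 (pitch 70, oldest) -> assign | voices=[86 89 87]
Op 6: note_on(76): all voices busy, STEAL voice 2 (pitch 87, oldest) -> assign | voices=[86 89 76]
Op 7: note_on(84): all voices busy, STEAL voice 0 (pitch 86, oldest) -> assign | voices=[84 89 76]
Op 8: note_off(84): free voice 0 | voices=[- 89 76]
Op 9: note_off(76): free voice 2 | voices=[- 89 -]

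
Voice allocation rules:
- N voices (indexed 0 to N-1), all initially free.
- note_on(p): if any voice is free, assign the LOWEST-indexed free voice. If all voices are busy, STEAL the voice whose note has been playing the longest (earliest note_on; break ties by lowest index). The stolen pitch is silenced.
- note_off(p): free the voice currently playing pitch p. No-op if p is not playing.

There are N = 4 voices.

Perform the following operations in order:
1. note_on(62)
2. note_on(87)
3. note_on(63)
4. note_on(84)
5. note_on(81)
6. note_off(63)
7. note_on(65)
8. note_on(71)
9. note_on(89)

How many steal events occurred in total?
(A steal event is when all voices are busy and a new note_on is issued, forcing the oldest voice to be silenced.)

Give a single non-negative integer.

Answer: 3

Derivation:
Op 1: note_on(62): voice 0 is free -> assigned | voices=[62 - - -]
Op 2: note_on(87): voice 1 is free -> assigned | voices=[62 87 - -]
Op 3: note_on(63): voice 2 is free -> assigned | voices=[62 87 63 -]
Op 4: note_on(84): voice 3 is free -> assigned | voices=[62 87 63 84]
Op 5: note_on(81): all voices busy, STEAL voice 0 (pitch 62, oldest) -> assign | voices=[81 87 63 84]
Op 6: note_off(63): free voice 2 | voices=[81 87 - 84]
Op 7: note_on(65): voice 2 is free -> assigned | voices=[81 87 65 84]
Op 8: note_on(71): all voices busy, STEAL voice 1 (pitch 87, oldest) -> assign | voices=[81 71 65 84]
Op 9: note_on(89): all voices busy, STEAL voice 3 (pitch 84, oldest) -> assign | voices=[81 71 65 89]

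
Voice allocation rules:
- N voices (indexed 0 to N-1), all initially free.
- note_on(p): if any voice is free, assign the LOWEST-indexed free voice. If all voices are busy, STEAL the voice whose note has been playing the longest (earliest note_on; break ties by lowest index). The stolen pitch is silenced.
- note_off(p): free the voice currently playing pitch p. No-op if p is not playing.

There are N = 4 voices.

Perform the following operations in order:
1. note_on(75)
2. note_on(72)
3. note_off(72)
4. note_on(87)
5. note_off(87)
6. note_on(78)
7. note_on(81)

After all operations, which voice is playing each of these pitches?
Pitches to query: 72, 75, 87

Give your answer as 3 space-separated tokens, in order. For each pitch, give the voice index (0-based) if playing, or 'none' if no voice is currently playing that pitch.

Answer: none 0 none

Derivation:
Op 1: note_on(75): voice 0 is free -> assigned | voices=[75 - - -]
Op 2: note_on(72): voice 1 is free -> assigned | voices=[75 72 - -]
Op 3: note_off(72): free voice 1 | voices=[75 - - -]
Op 4: note_on(87): voice 1 is free -> assigned | voices=[75 87 - -]
Op 5: note_off(87): free voice 1 | voices=[75 - - -]
Op 6: note_on(78): voice 1 is free -> assigned | voices=[75 78 - -]
Op 7: note_on(81): voice 2 is free -> assigned | voices=[75 78 81 -]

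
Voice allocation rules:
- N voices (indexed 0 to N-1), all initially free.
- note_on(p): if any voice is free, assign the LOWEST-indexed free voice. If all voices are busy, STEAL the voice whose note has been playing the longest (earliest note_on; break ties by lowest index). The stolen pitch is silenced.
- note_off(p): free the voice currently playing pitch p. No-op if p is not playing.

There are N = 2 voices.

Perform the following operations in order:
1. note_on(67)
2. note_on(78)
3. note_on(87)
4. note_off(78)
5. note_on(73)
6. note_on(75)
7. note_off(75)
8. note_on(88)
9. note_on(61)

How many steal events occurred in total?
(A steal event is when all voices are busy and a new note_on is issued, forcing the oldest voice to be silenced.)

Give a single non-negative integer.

Op 1: note_on(67): voice 0 is free -> assigned | voices=[67 -]
Op 2: note_on(78): voice 1 is free -> assigned | voices=[67 78]
Op 3: note_on(87): all voices busy, STEAL voice 0 (pitch 67, oldest) -> assign | voices=[87 78]
Op 4: note_off(78): free voice 1 | voices=[87 -]
Op 5: note_on(73): voice 1 is free -> assigned | voices=[87 73]
Op 6: note_on(75): all voices busy, STEAL voice 0 (pitch 87, oldest) -> assign | voices=[75 73]
Op 7: note_off(75): free voice 0 | voices=[- 73]
Op 8: note_on(88): voice 0 is free -> assigned | voices=[88 73]
Op 9: note_on(61): all voices busy, STEAL voice 1 (pitch 73, oldest) -> assign | voices=[88 61]

Answer: 3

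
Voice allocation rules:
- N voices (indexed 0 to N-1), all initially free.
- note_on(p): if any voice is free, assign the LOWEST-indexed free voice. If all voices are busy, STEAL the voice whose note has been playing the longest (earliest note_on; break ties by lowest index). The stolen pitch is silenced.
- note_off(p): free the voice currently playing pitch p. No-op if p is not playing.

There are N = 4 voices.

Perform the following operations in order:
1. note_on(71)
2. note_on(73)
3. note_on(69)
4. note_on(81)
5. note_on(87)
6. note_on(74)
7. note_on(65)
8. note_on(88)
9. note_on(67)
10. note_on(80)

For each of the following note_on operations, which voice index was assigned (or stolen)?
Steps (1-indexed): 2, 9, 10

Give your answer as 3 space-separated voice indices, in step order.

Answer: 1 0 1

Derivation:
Op 1: note_on(71): voice 0 is free -> assigned | voices=[71 - - -]
Op 2: note_on(73): voice 1 is free -> assigned | voices=[71 73 - -]
Op 3: note_on(69): voice 2 is free -> assigned | voices=[71 73 69 -]
Op 4: note_on(81): voice 3 is free -> assigned | voices=[71 73 69 81]
Op 5: note_on(87): all voices busy, STEAL voice 0 (pitch 71, oldest) -> assign | voices=[87 73 69 81]
Op 6: note_on(74): all voices busy, STEAL voice 1 (pitch 73, oldest) -> assign | voices=[87 74 69 81]
Op 7: note_on(65): all voices busy, STEAL voice 2 (pitch 69, oldest) -> assign | voices=[87 74 65 81]
Op 8: note_on(88): all voices busy, STEAL voice 3 (pitch 81, oldest) -> assign | voices=[87 74 65 88]
Op 9: note_on(67): all voices busy, STEAL voice 0 (pitch 87, oldest) -> assign | voices=[67 74 65 88]
Op 10: note_on(80): all voices busy, STEAL voice 1 (pitch 74, oldest) -> assign | voices=[67 80 65 88]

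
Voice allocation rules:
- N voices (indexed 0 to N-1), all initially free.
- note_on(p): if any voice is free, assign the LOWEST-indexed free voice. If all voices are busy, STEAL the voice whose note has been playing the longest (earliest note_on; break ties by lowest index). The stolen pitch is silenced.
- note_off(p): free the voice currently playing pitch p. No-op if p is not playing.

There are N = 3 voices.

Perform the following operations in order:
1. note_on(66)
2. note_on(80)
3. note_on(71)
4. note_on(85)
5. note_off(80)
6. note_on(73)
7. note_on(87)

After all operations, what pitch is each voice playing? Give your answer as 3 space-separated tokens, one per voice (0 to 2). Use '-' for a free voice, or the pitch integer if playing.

Op 1: note_on(66): voice 0 is free -> assigned | voices=[66 - -]
Op 2: note_on(80): voice 1 is free -> assigned | voices=[66 80 -]
Op 3: note_on(71): voice 2 is free -> assigned | voices=[66 80 71]
Op 4: note_on(85): all voices busy, STEAL voice 0 (pitch 66, oldest) -> assign | voices=[85 80 71]
Op 5: note_off(80): free voice 1 | voices=[85 - 71]
Op 6: note_on(73): voice 1 is free -> assigned | voices=[85 73 71]
Op 7: note_on(87): all voices busy, STEAL voice 2 (pitch 71, oldest) -> assign | voices=[85 73 87]

Answer: 85 73 87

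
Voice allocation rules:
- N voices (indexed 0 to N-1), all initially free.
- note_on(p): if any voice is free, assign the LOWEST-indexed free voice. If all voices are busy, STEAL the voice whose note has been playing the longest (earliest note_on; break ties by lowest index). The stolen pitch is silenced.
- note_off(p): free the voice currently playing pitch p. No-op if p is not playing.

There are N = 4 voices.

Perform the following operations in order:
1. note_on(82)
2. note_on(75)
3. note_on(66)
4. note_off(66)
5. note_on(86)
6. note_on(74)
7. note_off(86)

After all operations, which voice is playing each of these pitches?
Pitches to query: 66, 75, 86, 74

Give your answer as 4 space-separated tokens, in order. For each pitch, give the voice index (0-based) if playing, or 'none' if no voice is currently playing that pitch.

Op 1: note_on(82): voice 0 is free -> assigned | voices=[82 - - -]
Op 2: note_on(75): voice 1 is free -> assigned | voices=[82 75 - -]
Op 3: note_on(66): voice 2 is free -> assigned | voices=[82 75 66 -]
Op 4: note_off(66): free voice 2 | voices=[82 75 - -]
Op 5: note_on(86): voice 2 is free -> assigned | voices=[82 75 86 -]
Op 6: note_on(74): voice 3 is free -> assigned | voices=[82 75 86 74]
Op 7: note_off(86): free voice 2 | voices=[82 75 - 74]

Answer: none 1 none 3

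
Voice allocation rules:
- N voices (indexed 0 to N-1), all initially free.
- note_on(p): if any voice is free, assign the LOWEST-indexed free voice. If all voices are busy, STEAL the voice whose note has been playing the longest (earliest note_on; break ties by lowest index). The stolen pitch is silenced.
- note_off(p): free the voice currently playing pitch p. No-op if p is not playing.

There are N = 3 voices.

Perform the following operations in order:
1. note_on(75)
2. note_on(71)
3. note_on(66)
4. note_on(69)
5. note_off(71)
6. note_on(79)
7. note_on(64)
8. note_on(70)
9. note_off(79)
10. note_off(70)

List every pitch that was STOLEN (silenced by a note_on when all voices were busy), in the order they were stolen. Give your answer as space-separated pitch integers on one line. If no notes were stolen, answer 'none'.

Answer: 75 66 69

Derivation:
Op 1: note_on(75): voice 0 is free -> assigned | voices=[75 - -]
Op 2: note_on(71): voice 1 is free -> assigned | voices=[75 71 -]
Op 3: note_on(66): voice 2 is free -> assigned | voices=[75 71 66]
Op 4: note_on(69): all voices busy, STEAL voice 0 (pitch 75, oldest) -> assign | voices=[69 71 66]
Op 5: note_off(71): free voice 1 | voices=[69 - 66]
Op 6: note_on(79): voice 1 is free -> assigned | voices=[69 79 66]
Op 7: note_on(64): all voices busy, STEAL voice 2 (pitch 66, oldest) -> assign | voices=[69 79 64]
Op 8: note_on(70): all voices busy, STEAL voice 0 (pitch 69, oldest) -> assign | voices=[70 79 64]
Op 9: note_off(79): free voice 1 | voices=[70 - 64]
Op 10: note_off(70): free voice 0 | voices=[- - 64]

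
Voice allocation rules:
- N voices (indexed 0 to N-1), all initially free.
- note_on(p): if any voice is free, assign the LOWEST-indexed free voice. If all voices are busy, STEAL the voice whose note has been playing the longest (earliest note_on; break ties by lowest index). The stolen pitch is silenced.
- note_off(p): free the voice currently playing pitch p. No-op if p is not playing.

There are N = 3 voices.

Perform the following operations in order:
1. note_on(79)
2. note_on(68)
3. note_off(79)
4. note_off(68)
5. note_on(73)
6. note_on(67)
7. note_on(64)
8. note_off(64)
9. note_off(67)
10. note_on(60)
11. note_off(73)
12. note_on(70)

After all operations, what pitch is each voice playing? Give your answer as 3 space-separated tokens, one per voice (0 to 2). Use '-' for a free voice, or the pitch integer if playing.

Op 1: note_on(79): voice 0 is free -> assigned | voices=[79 - -]
Op 2: note_on(68): voice 1 is free -> assigned | voices=[79 68 -]
Op 3: note_off(79): free voice 0 | voices=[- 68 -]
Op 4: note_off(68): free voice 1 | voices=[- - -]
Op 5: note_on(73): voice 0 is free -> assigned | voices=[73 - -]
Op 6: note_on(67): voice 1 is free -> assigned | voices=[73 67 -]
Op 7: note_on(64): voice 2 is free -> assigned | voices=[73 67 64]
Op 8: note_off(64): free voice 2 | voices=[73 67 -]
Op 9: note_off(67): free voice 1 | voices=[73 - -]
Op 10: note_on(60): voice 1 is free -> assigned | voices=[73 60 -]
Op 11: note_off(73): free voice 0 | voices=[- 60 -]
Op 12: note_on(70): voice 0 is free -> assigned | voices=[70 60 -]

Answer: 70 60 -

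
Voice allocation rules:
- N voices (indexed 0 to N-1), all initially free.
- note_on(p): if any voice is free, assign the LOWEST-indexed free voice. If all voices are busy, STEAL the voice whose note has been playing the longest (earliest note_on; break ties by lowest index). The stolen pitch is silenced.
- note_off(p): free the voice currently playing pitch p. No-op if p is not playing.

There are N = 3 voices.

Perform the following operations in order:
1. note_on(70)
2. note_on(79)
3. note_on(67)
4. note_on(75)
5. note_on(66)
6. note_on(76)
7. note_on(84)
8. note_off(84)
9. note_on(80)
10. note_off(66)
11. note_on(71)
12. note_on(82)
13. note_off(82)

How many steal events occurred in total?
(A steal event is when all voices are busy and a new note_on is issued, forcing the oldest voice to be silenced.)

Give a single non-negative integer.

Answer: 5

Derivation:
Op 1: note_on(70): voice 0 is free -> assigned | voices=[70 - -]
Op 2: note_on(79): voice 1 is free -> assigned | voices=[70 79 -]
Op 3: note_on(67): voice 2 is free -> assigned | voices=[70 79 67]
Op 4: note_on(75): all voices busy, STEAL voice 0 (pitch 70, oldest) -> assign | voices=[75 79 67]
Op 5: note_on(66): all voices busy, STEAL voice 1 (pitch 79, oldest) -> assign | voices=[75 66 67]
Op 6: note_on(76): all voices busy, STEAL voice 2 (pitch 67, oldest) -> assign | voices=[75 66 76]
Op 7: note_on(84): all voices busy, STEAL voice 0 (pitch 75, oldest) -> assign | voices=[84 66 76]
Op 8: note_off(84): free voice 0 | voices=[- 66 76]
Op 9: note_on(80): voice 0 is free -> assigned | voices=[80 66 76]
Op 10: note_off(66): free voice 1 | voices=[80 - 76]
Op 11: note_on(71): voice 1 is free -> assigned | voices=[80 71 76]
Op 12: note_on(82): all voices busy, STEAL voice 2 (pitch 76, oldest) -> assign | voices=[80 71 82]
Op 13: note_off(82): free voice 2 | voices=[80 71 -]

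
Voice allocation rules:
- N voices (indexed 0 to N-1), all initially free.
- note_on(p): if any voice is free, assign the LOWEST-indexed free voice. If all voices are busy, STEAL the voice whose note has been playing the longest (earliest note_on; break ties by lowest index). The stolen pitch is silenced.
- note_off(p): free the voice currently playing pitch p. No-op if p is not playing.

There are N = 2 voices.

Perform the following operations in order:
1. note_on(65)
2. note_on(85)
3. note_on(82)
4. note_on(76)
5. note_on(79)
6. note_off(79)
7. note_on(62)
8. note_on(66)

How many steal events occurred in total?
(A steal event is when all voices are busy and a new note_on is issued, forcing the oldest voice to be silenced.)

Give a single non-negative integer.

Op 1: note_on(65): voice 0 is free -> assigned | voices=[65 -]
Op 2: note_on(85): voice 1 is free -> assigned | voices=[65 85]
Op 3: note_on(82): all voices busy, STEAL voice 0 (pitch 65, oldest) -> assign | voices=[82 85]
Op 4: note_on(76): all voices busy, STEAL voice 1 (pitch 85, oldest) -> assign | voices=[82 76]
Op 5: note_on(79): all voices busy, STEAL voice 0 (pitch 82, oldest) -> assign | voices=[79 76]
Op 6: note_off(79): free voice 0 | voices=[- 76]
Op 7: note_on(62): voice 0 is free -> assigned | voices=[62 76]
Op 8: note_on(66): all voices busy, STEAL voice 1 (pitch 76, oldest) -> assign | voices=[62 66]

Answer: 4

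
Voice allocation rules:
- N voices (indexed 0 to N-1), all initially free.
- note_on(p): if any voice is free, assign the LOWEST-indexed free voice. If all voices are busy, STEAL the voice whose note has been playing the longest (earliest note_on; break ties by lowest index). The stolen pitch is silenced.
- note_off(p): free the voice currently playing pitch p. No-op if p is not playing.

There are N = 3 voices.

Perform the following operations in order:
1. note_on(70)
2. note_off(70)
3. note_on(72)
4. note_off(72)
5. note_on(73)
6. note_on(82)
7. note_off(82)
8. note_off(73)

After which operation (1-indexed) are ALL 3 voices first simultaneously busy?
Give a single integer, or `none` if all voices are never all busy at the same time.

Op 1: note_on(70): voice 0 is free -> assigned | voices=[70 - -]
Op 2: note_off(70): free voice 0 | voices=[- - -]
Op 3: note_on(72): voice 0 is free -> assigned | voices=[72 - -]
Op 4: note_off(72): free voice 0 | voices=[- - -]
Op 5: note_on(73): voice 0 is free -> assigned | voices=[73 - -]
Op 6: note_on(82): voice 1 is free -> assigned | voices=[73 82 -]
Op 7: note_off(82): free voice 1 | voices=[73 - -]
Op 8: note_off(73): free voice 0 | voices=[- - -]

Answer: none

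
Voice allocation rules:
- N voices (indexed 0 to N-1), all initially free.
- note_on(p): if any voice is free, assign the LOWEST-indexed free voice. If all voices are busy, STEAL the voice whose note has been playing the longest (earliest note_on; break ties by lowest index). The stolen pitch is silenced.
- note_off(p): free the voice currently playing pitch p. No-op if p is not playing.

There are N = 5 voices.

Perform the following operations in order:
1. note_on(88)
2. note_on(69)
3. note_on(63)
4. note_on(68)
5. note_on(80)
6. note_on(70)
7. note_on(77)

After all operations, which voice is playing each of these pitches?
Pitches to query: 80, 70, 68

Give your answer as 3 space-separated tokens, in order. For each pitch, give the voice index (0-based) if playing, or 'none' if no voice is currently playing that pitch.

Op 1: note_on(88): voice 0 is free -> assigned | voices=[88 - - - -]
Op 2: note_on(69): voice 1 is free -> assigned | voices=[88 69 - - -]
Op 3: note_on(63): voice 2 is free -> assigned | voices=[88 69 63 - -]
Op 4: note_on(68): voice 3 is free -> assigned | voices=[88 69 63 68 -]
Op 5: note_on(80): voice 4 is free -> assigned | voices=[88 69 63 68 80]
Op 6: note_on(70): all voices busy, STEAL voice 0 (pitch 88, oldest) -> assign | voices=[70 69 63 68 80]
Op 7: note_on(77): all voices busy, STEAL voice 1 (pitch 69, oldest) -> assign | voices=[70 77 63 68 80]

Answer: 4 0 3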